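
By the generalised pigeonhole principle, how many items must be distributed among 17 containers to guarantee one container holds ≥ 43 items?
n = (43 − 1)·17 + 1 = 715

By the generalised pigeonhole principle, to guarantee some box contains ≥ r objects we need more than (r − 1) · k objects total. Threshold: n = (r − 1) · k + 1. With r = 43 and k = 17: n = 42 · 17 + 1 = 714 + 1 = 715. For n = 714 = 42 · 17, we can put exactly 42 objects in every box, avoiding 43 in any single one — so 715 is tight.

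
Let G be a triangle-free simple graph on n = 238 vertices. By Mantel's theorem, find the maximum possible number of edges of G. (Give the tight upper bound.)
ex(238, K_3) = ⌊238^2/4⌋ = 14161

Mantel (1907): a triangle-free graph on n vertices has at most ⌊n^2/4⌋ edges, with equality for the complete bipartite graph K_{⌊n/2⌋, ⌈n/2⌉}. For n = 238: ⌊238^2/4⌋ = ⌊56644/4⌋ = 14161. The extremal graph is K_{119, 119}, which has 119·119 = 14161 edges.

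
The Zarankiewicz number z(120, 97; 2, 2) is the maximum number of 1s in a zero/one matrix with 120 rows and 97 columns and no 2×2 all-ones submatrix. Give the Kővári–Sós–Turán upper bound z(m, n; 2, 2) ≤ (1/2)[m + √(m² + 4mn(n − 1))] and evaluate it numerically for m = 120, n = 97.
z(120, 97; 2, 2) ≤ (1/2)[120 + √(120² + 4·120·97·96)] = (1/2)[120 + √4484160] = 1118.7918

Kővári–Sós–Turán: let r_1, ..., r_120 be the row sums and z = Σ r_i the total number of 1s. Each pair of columns can share at most one row with both entries 1 (else a 2×2 all-ones block appears), so Σ_i C(r_i, 2) ≤ C(97, 2) = 4656. By convexity Σ_i C(r_i, 2) ≥ 120·C(z/120, 2) = z(z − 120)/(2·120), giving z² − 120z − 120·97·96 ≤ 0 and hence z ≤ (1/2)[120 + √(14400 + 4·1117440)] = (1/2)[120 + √4484160] ≈ (1/2)(120 + 2117.5835) = 1118.7918.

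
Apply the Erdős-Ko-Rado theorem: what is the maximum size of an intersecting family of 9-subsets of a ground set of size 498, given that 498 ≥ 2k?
max |F| = C(497, 8) = 87244746248830170

The Erdős-Ko-Rado theorem states: for n ≥ 2k, an intersecting family of k-subsets of an n-element set has size at most C(n − 1, k − 1), with equality for 'star' families {A ⊆ [n] : |A| = k, i ∈ A} (fix an element i). For n = 498, k = 9: C(497, 8) = 87244746248830170.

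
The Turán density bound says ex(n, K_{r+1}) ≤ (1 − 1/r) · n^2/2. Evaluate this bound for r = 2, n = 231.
Turán density bound = (1/2) · 231^2/2 = 53361/4 ≈ 13340.25

Turán's theorem: ex(n, K_{r+1}) is achieved by the complete r-partite Turán graph T(n, r) with parts as balanced as possible, and is at most (1 − 1/r) · n^2/2. For r = 2, n = 231: the density bound is (1/2) · 53361/2 = 53361/4 ≈ 13340.25. The integer-valued extremum is e(T(231, 2)) = 13340, which is strictly less than the density bound 53361/4 since 2 ∤ 231 (the parts of T(231, 2) cannot all be equal).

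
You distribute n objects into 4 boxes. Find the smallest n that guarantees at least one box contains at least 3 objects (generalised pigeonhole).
n = (3 − 1)·4 + 1 = 9

By the generalised pigeonhole principle, to guarantee some box contains ≥ r objects we need more than (r − 1) · k objects total. Threshold: n = (r − 1) · k + 1. With r = 3 and k = 4: n = 2 · 4 + 1 = 8 + 1 = 9. For n = 8 = 2 · 4, we can put exactly 2 objects in every box, avoiding 3 in any single one — so 9 is tight.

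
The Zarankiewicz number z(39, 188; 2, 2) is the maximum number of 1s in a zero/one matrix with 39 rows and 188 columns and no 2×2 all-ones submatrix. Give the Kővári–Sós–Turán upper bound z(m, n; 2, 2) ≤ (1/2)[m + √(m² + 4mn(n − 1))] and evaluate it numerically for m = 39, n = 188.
z(39, 188; 2, 2) ≤ (1/2)[39 + √(39² + 4·39·188·187)] = (1/2)[39 + √5485857] = 1190.5953

Kővári–Sós–Turán: let r_1, ..., r_39 be the row sums and z = Σ r_i the total number of 1s. Each pair of columns can share at most one row with both entries 1 (else a 2×2 all-ones block appears), so Σ_i C(r_i, 2) ≤ C(188, 2) = 17578. By convexity Σ_i C(r_i, 2) ≥ 39·C(z/39, 2) = z(z − 39)/(2·39), giving z² − 39z − 39·188·187 ≤ 0 and hence z ≤ (1/2)[39 + √(1521 + 4·1371084)] = (1/2)[39 + √5485857] ≈ (1/2)(39 + 2342.1906) = 1190.5953.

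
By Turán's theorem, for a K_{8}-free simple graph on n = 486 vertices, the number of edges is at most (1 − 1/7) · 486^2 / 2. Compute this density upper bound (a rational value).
Turán density bound = (6/7) · 486^2/2 = 708588/7 ≈ 101226.8571

Turán's theorem: ex(n, K_{r+1}) is achieved by the complete r-partite Turán graph T(n, r) with parts as balanced as possible, and is at most (1 − 1/r) · n^2/2. For r = 7, n = 486: the density bound is (6/7) · 236196/2 = 708588/7 ≈ 101226.8571. The integer-valued extremum is e(T(486, 7)) = 101226, which is strictly less than the density bound 708588/7 since 7 ∤ 486 (the parts of T(486, 7) cannot all be equal).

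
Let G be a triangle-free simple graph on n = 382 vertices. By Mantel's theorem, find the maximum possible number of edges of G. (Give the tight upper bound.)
ex(382, K_3) = ⌊382^2/4⌋ = 36481

Mantel (1907): a triangle-free graph on n vertices has at most ⌊n^2/4⌋ edges, with equality for the complete bipartite graph K_{⌊n/2⌋, ⌈n/2⌉}. For n = 382: ⌊382^2/4⌋ = ⌊145924/4⌋ = 36481. The extremal graph is K_{191, 191}, which has 191·191 = 36481 edges.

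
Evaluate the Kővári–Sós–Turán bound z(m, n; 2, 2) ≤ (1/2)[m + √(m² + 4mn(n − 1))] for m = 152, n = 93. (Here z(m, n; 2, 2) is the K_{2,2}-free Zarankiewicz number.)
z(152, 93; 2, 2) ≤ (1/2)[152 + √(152² + 4·152·93·92)] = (1/2)[152 + √5225152] = 1218.9296

Kővári–Sós–Turán: let r_1, ..., r_152 be the row sums and z = Σ r_i the total number of 1s. Each pair of columns can share at most one row with both entries 1 (else a 2×2 all-ones block appears), so Σ_i C(r_i, 2) ≤ C(93, 2) = 4278. By convexity Σ_i C(r_i, 2) ≥ 152·C(z/152, 2) = z(z − 152)/(2·152), giving z² − 152z − 152·93·92 ≤ 0 and hence z ≤ (1/2)[152 + √(23104 + 4·1300512)] = (1/2)[152 + √5225152] ≈ (1/2)(152 + 2285.8591) = 1218.9296.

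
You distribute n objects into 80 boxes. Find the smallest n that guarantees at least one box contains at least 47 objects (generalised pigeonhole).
n = (47 − 1)·80 + 1 = 3681

By the generalised pigeonhole principle, to guarantee some box contains ≥ r objects we need more than (r − 1) · k objects total. Threshold: n = (r − 1) · k + 1. With r = 47 and k = 80: n = 46 · 80 + 1 = 3680 + 1 = 3681. For n = 3680 = 46 · 80, we can put exactly 46 objects in every box, avoiding 47 in any single one — so 3681 is tight.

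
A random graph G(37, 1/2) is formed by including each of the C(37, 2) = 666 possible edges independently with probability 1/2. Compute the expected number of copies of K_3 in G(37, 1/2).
E[# K_3] = C(37, 3) · (1/2)^C(3, 2) = 7770 / 2^3 = 3885/4 = 971.25

For each 3-subset S of vertices (there are C(37, 3) = 7770 such S), let X_S = 1 if S induces a K_3 (all C(3, 2) = 3 edges present). Then P(X_S = 1) = (1/2)^3 = 1/8. By linearity of expectation, E[# K_3] = C(37, 3) · (1/2)^3 = 7770 / 8 = 3885/4 = 971.25.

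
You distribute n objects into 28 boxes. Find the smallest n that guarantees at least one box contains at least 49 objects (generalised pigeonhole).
n = (49 − 1)·28 + 1 = 1345

By the generalised pigeonhole principle, to guarantee some box contains ≥ r objects we need more than (r − 1) · k objects total. Threshold: n = (r − 1) · k + 1. With r = 49 and k = 28: n = 48 · 28 + 1 = 1344 + 1 = 1345. For n = 1344 = 48 · 28, we can put exactly 48 objects in every box, avoiding 49 in any single one — so 1345 is tight.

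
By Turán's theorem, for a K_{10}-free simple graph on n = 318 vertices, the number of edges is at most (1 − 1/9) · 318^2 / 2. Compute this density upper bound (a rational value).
Turán density bound = (8/9) · 318^2/2 = 44944

Turán's theorem: ex(n, K_{r+1}) is achieved by the complete r-partite Turán graph T(n, r) with parts as balanced as possible, and is at most (1 − 1/r) · n^2/2. For r = 9, n = 318: the density bound is (8/9) · 101124/2 = 44944. The integer-valued extremum is e(T(318, 9)) = 44943, which is strictly less than the density bound 44944 since 9 ∤ 318 (the parts of T(318, 9) cannot all be equal).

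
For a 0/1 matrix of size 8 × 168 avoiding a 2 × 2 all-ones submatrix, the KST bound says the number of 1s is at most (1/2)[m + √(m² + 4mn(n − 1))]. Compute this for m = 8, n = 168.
z(8, 168; 2, 2) ≤ (1/2)[8 + √(8² + 4·8·168·167)] = (1/2)[8 + √897856] = 477.7763

Kővári–Sós–Turán: let r_1, ..., r_8 be the row sums and z = Σ r_i the total number of 1s. Each pair of columns can share at most one row with both entries 1 (else a 2×2 all-ones block appears), so Σ_i C(r_i, 2) ≤ C(168, 2) = 14028. By convexity Σ_i C(r_i, 2) ≥ 8·C(z/8, 2) = z(z − 8)/(2·8), giving z² − 8z − 8·168·167 ≤ 0 and hence z ≤ (1/2)[8 + √(64 + 4·224448)] = (1/2)[8 + √897856] ≈ (1/2)(8 + 947.5526) = 477.7763.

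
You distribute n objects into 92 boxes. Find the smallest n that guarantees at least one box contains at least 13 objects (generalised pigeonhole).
n = (13 − 1)·92 + 1 = 1105

By the generalised pigeonhole principle, to guarantee some box contains ≥ r objects we need more than (r − 1) · k objects total. Threshold: n = (r − 1) · k + 1. With r = 13 and k = 92: n = 12 · 92 + 1 = 1104 + 1 = 1105. For n = 1104 = 12 · 92, we can put exactly 12 objects in every box, avoiding 13 in any single one — so 1105 is tight.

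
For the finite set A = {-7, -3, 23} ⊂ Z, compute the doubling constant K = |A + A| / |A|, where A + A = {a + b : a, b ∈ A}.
K = |A + A| / |A| = 6/3 = 2

Enumerate A + A = {a + b : a, b ∈ A}. With |A| = 3, there are |A|^2 = 9 ordered sum pairs; collecting distinct values, A + A = {-14, -10, -6, 16, 20, 46}, so |A + A| = 6. Thus K = 6/3 = 2. For comparison, the minimum possible |A + A| over all 3-element sets is 2·3 − 1 = 5 (so min K = 5/3), attained only by arithmetic progressions.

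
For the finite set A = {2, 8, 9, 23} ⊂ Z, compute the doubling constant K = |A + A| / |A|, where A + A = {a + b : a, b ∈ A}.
K = |A + A| / |A| = 10/4 = 5/2

Enumerate A + A = {a + b : a, b ∈ A}. With |A| = 4, there are |A|^2 = 16 ordered sum pairs; collecting distinct values, A + A = {4, 10, 11, 16, 17, 18, 25, 31, 32, 46}, so |A + A| = 10. Thus K = 10/4 = 5/2. For comparison, the minimum possible |A + A| over all 4-element sets is 2·4 − 1 = 7 (so min K = 7/4), attained only by arithmetic progressions.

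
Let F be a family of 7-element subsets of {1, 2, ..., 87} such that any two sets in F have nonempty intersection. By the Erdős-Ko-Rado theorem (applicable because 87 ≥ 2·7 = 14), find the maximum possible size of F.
max |F| = C(86, 6) = 470155077

The Erdős-Ko-Rado theorem states: for n ≥ 2k, an intersecting family of k-subsets of an n-element set has size at most C(n − 1, k − 1), with equality for 'star' families {A ⊆ [n] : |A| = k, i ∈ A} (fix an element i). For n = 87, k = 7: C(86, 6) = 470155077.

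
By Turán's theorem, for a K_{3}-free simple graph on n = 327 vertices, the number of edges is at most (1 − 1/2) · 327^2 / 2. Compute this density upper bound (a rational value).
Turán density bound = (1/2) · 327^2/2 = 106929/4 ≈ 26732.25

Turán's theorem: ex(n, K_{r+1}) is achieved by the complete r-partite Turán graph T(n, r) with parts as balanced as possible, and is at most (1 − 1/r) · n^2/2. For r = 2, n = 327: the density bound is (1/2) · 106929/2 = 106929/4 ≈ 26732.25. The integer-valued extremum is e(T(327, 2)) = 26732, which is strictly less than the density bound 106929/4 since 2 ∤ 327 (the parts of T(327, 2) cannot all be equal).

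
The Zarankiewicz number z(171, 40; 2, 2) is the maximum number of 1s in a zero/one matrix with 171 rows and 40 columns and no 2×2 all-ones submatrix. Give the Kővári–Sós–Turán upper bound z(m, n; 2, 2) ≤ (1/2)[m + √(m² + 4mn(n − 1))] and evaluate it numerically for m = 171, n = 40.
z(171, 40; 2, 2) ≤ (1/2)[171 + √(171² + 4·171·40·39)] = (1/2)[171 + √1096281] = 609.0172

Kővári–Sós–Turán: let r_1, ..., r_171 be the row sums and z = Σ r_i the total number of 1s. Each pair of columns can share at most one row with both entries 1 (else a 2×2 all-ones block appears), so Σ_i C(r_i, 2) ≤ C(40, 2) = 780. By convexity Σ_i C(r_i, 2) ≥ 171·C(z/171, 2) = z(z − 171)/(2·171), giving z² − 171z − 171·40·39 ≤ 0 and hence z ≤ (1/2)[171 + √(29241 + 4·266760)] = (1/2)[171 + √1096281] ≈ (1/2)(171 + 1047.0344) = 609.0172.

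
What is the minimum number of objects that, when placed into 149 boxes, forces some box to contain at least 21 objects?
n = (21 − 1)·149 + 1 = 2981

By the generalised pigeonhole principle, to guarantee some box contains ≥ r objects we need more than (r − 1) · k objects total. Threshold: n = (r − 1) · k + 1. With r = 21 and k = 149: n = 20 · 149 + 1 = 2980 + 1 = 2981. For n = 2980 = 20 · 149, we can put exactly 20 objects in every box, avoiding 21 in any single one — so 2981 is tight.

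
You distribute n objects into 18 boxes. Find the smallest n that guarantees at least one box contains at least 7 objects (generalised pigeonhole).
n = (7 − 1)·18 + 1 = 109

By the generalised pigeonhole principle, to guarantee some box contains ≥ r objects we need more than (r − 1) · k objects total. Threshold: n = (r − 1) · k + 1. With r = 7 and k = 18: n = 6 · 18 + 1 = 108 + 1 = 109. For n = 108 = 6 · 18, we can put exactly 6 objects in every box, avoiding 7 in any single one — so 109 is tight.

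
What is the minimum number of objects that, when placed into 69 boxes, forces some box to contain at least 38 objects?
n = (38 − 1)·69 + 1 = 2554

By the generalised pigeonhole principle, to guarantee some box contains ≥ r objects we need more than (r − 1) · k objects total. Threshold: n = (r − 1) · k + 1. With r = 38 and k = 69: n = 37 · 69 + 1 = 2553 + 1 = 2554. For n = 2553 = 37 · 69, we can put exactly 37 objects in every box, avoiding 38 in any single one — so 2554 is tight.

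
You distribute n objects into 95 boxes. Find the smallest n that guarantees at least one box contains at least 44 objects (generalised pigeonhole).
n = (44 − 1)·95 + 1 = 4086

By the generalised pigeonhole principle, to guarantee some box contains ≥ r objects we need more than (r − 1) · k objects total. Threshold: n = (r − 1) · k + 1. With r = 44 and k = 95: n = 43 · 95 + 1 = 4085 + 1 = 4086. For n = 4085 = 43 · 95, we can put exactly 43 objects in every box, avoiding 44 in any single one — so 4086 is tight.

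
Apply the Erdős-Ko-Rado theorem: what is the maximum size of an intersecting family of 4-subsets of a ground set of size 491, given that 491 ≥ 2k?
max |F| = C(490, 3) = 19488280

The Erdős-Ko-Rado theorem states: for n ≥ 2k, an intersecting family of k-subsets of an n-element set has size at most C(n − 1, k − 1), with equality for 'star' families {A ⊆ [n] : |A| = k, i ∈ A} (fix an element i). For n = 491, k = 4: C(490, 3) = 19488280.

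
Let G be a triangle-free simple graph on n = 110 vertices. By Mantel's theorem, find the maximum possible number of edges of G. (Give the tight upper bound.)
ex(110, K_3) = ⌊110^2/4⌋ = 3025

Mantel (1907): a triangle-free graph on n vertices has at most ⌊n^2/4⌋ edges, with equality for the complete bipartite graph K_{⌊n/2⌋, ⌈n/2⌉}. For n = 110: ⌊110^2/4⌋ = ⌊12100/4⌋ = 3025. The extremal graph is K_{55, 55}, which has 55·55 = 3025 edges.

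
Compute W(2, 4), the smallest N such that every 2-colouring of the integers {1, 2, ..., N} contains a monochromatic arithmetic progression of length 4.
W(2, 4) = 35

W(2, 4) = 35. The lower bound W(2, 4) > 34 comes from an explicit good 2-colouring of [1, 34]; the upper bound W(2, 4) ≤ 35 was verified by exhaustive search over 2-colourings of [1, 35].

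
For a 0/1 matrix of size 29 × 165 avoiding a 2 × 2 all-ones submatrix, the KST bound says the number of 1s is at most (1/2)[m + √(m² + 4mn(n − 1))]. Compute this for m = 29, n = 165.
z(29, 165; 2, 2) ≤ (1/2)[29 + √(29² + 4·29·165·164)] = (1/2)[29 + √3139801] = 900.4742

Kővári–Sós–Turán: let r_1, ..., r_29 be the row sums and z = Σ r_i the total number of 1s. Each pair of columns can share at most one row with both entries 1 (else a 2×2 all-ones block appears), so Σ_i C(r_i, 2) ≤ C(165, 2) = 13530. By convexity Σ_i C(r_i, 2) ≥ 29·C(z/29, 2) = z(z − 29)/(2·29), giving z² − 29z − 29·165·164 ≤ 0 and hence z ≤ (1/2)[29 + √(841 + 4·784740)] = (1/2)[29 + √3139801] ≈ (1/2)(29 + 1771.9484) = 900.4742.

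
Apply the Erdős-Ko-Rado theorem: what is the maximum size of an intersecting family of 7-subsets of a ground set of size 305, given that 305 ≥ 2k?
max |F| = C(304, 6) = 1043156809240

The Erdős-Ko-Rado theorem states: for n ≥ 2k, an intersecting family of k-subsets of an n-element set has size at most C(n − 1, k − 1), with equality for 'star' families {A ⊆ [n] : |A| = k, i ∈ A} (fix an element i). For n = 305, k = 7: C(304, 6) = 1043156809240.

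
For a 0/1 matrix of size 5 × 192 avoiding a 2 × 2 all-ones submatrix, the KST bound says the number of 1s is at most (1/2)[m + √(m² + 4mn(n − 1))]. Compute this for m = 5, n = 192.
z(5, 192; 2, 2) ≤ (1/2)[5 + √(5² + 4·5·192·191)] = (1/2)[5 + √733465] = 430.7129

Kővári–Sós–Turán: let r_1, ..., r_5 be the row sums and z = Σ r_i the total number of 1s. Each pair of columns can share at most one row with both entries 1 (else a 2×2 all-ones block appears), so Σ_i C(r_i, 2) ≤ C(192, 2) = 18336. By convexity Σ_i C(r_i, 2) ≥ 5·C(z/5, 2) = z(z − 5)/(2·5), giving z² − 5z − 5·192·191 ≤ 0 and hence z ≤ (1/2)[5 + √(25 + 4·183360)] = (1/2)[5 + √733465] ≈ (1/2)(5 + 856.4257) = 430.7129.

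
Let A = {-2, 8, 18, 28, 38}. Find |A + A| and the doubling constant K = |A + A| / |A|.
K = |A + A| / |A| = 9/5

Enumerate A + A = {a + b : a, b ∈ A}. With |A| = 5, there are |A|^2 = 25 ordered sum pairs; collecting distinct values, A + A = {-4, 6, 16, 26, 36, 46, 56, 66, 76}, so |A + A| = 9. Thus K = 9/5. Here |A + A| = 2|A| − 1 = 9, the minimum possible — so K = 9/5 is minimal, which holds iff A is an arithmetic progression.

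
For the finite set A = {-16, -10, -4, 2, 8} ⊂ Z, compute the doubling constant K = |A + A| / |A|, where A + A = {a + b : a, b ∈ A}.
K = |A + A| / |A| = 9/5

Enumerate A + A = {a + b : a, b ∈ A}. With |A| = 5, there are |A|^2 = 25 ordered sum pairs; collecting distinct values, A + A = {-32, -26, -20, -14, -8, -2, 4, 10, 16}, so |A + A| = 9. Thus K = 9/5. Here |A + A| = 2|A| − 1 = 9, the minimum possible — so K = 9/5 is minimal, which holds iff A is an arithmetic progression.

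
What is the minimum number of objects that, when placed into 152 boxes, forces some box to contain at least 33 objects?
n = (33 − 1)·152 + 1 = 4865

By the generalised pigeonhole principle, to guarantee some box contains ≥ r objects we need more than (r − 1) · k objects total. Threshold: n = (r − 1) · k + 1. With r = 33 and k = 152: n = 32 · 152 + 1 = 4864 + 1 = 4865. For n = 4864 = 32 · 152, we can put exactly 32 objects in every box, avoiding 33 in any single one — so 4865 is tight.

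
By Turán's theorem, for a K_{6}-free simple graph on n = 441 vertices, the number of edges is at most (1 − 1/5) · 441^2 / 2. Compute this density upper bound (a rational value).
Turán density bound = (4/5) · 441^2/2 = 388962/5 ≈ 77792.4

Turán's theorem: ex(n, K_{r+1}) is achieved by the complete r-partite Turán graph T(n, r) with parts as balanced as possible, and is at most (1 − 1/r) · n^2/2. For r = 5, n = 441: the density bound is (4/5) · 194481/2 = 388962/5 ≈ 77792.4. The integer-valued extremum is e(T(441, 5)) = 77792, which is strictly less than the density bound 388962/5 since 5 ∤ 441 (the parts of T(441, 5) cannot all be equal).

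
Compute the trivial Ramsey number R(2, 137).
R(2, 137) = 137

R(2, k) = k for all k ≥ 2: in a 2-colouring of K_k, either some edge is red (a red K_2) or all edges are blue (a blue K_k). And K_{136} coloured all-blue has no blue K_137, so R(2, 137) > 136. Hence R(2, 137) = 137.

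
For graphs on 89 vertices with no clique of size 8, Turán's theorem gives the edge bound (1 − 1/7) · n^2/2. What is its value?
Turán density bound = (6/7) · 89^2/2 = 23763/7 ≈ 3394.7143

Turán's theorem: ex(n, K_{r+1}) is achieved by the complete r-partite Turán graph T(n, r) with parts as balanced as possible, and is at most (1 − 1/r) · n^2/2. For r = 7, n = 89: the density bound is (6/7) · 7921/2 = 23763/7 ≈ 3394.7143. The integer-valued extremum is e(T(89, 7)) = 3394, which is strictly less than the density bound 23763/7 since 7 ∤ 89 (the parts of T(89, 7) cannot all be equal).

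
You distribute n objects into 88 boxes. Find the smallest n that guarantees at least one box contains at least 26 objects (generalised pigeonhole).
n = (26 − 1)·88 + 1 = 2201

By the generalised pigeonhole principle, to guarantee some box contains ≥ r objects we need more than (r − 1) · k objects total. Threshold: n = (r − 1) · k + 1. With r = 26 and k = 88: n = 25 · 88 + 1 = 2200 + 1 = 2201. For n = 2200 = 25 · 88, we can put exactly 25 objects in every box, avoiding 26 in any single one — so 2201 is tight.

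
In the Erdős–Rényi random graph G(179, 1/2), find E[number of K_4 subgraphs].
E[# K_4] = C(179, 4) · (1/2)^C(4, 2) = 41356876 / 2^6 = 10339219/16 = 646201.1875

For each 4-subset S of vertices (there are C(179, 4) = 41356876 such S), let X_S = 1 if S induces a K_4 (all C(4, 2) = 6 edges present). Then P(X_S = 1) = (1/2)^6 = 1/64. By linearity of expectation, E[# K_4] = C(179, 4) · (1/2)^6 = 41356876 / 64 = 10339219/16 = 646201.1875.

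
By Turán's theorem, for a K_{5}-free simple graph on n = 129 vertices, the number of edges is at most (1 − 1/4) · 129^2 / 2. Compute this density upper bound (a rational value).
Turán density bound = (3/4) · 129^2/2 = 49923/8 ≈ 6240.375

Turán's theorem: ex(n, K_{r+1}) is achieved by the complete r-partite Turán graph T(n, r) with parts as balanced as possible, and is at most (1 − 1/r) · n^2/2. For r = 4, n = 129: the density bound is (3/4) · 16641/2 = 49923/8 ≈ 6240.375. The integer-valued extremum is e(T(129, 4)) = 6240, which is strictly less than the density bound 49923/8 since 4 ∤ 129 (the parts of T(129, 4) cannot all be equal).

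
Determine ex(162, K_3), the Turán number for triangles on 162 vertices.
ex(162, K_3) = ⌊162^2/4⌋ = 6561

Mantel (1907): a triangle-free graph on n vertices has at most ⌊n^2/4⌋ edges, with equality for the complete bipartite graph K_{⌊n/2⌋, ⌈n/2⌉}. For n = 162: ⌊162^2/4⌋ = ⌊26244/4⌋ = 6561. The extremal graph is K_{81, 81}, which has 81·81 = 6561 edges.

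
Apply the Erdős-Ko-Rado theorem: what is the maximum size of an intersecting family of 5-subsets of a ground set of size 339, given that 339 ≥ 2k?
max |F| = C(338, 4) = 534219140

The Erdős-Ko-Rado theorem states: for n ≥ 2k, an intersecting family of k-subsets of an n-element set has size at most C(n − 1, k − 1), with equality for 'star' families {A ⊆ [n] : |A| = k, i ∈ A} (fix an element i). For n = 339, k = 5: C(338, 4) = 534219140.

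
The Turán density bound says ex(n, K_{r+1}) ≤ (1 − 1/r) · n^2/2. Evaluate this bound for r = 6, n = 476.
Turán density bound = (5/6) · 476^2/2 = 283220/3 ≈ 94406.6667

Turán's theorem: ex(n, K_{r+1}) is achieved by the complete r-partite Turán graph T(n, r) with parts as balanced as possible, and is at most (1 − 1/r) · n^2/2. For r = 6, n = 476: the density bound is (5/6) · 226576/2 = 283220/3 ≈ 94406.6667. The integer-valued extremum is e(T(476, 6)) = 94406, which is strictly less than the density bound 283220/3 since 6 ∤ 476 (the parts of T(476, 6) cannot all be equal).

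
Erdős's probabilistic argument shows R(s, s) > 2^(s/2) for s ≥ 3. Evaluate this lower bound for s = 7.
2^(7/2) = 11.3137; so R(7, 7) > 11.3137

Colour each edge of K_n uniformly at random with red/blue. The expected number of monochromatic K_7 is C(n, 7) · 2 · 2^(−C(7,2)). If C(n, 7) · 2^(1 − C(7,2)) < 1, then with positive probability no monochromatic K_7 exists, so R(7, 7) > n. The standard estimate C(n, 7) ≤ n^7/7! shows this inequality holds whenever n ≤ 2^(7/2) (since 7! · 2^(C(7,2) − 1) > 2^(7^2/2) ≥ n^7). Hence R(7, 7) > 2^(7/2) = 11.3137.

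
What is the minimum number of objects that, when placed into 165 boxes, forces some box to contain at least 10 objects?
n = (10 − 1)·165 + 1 = 1486

By the generalised pigeonhole principle, to guarantee some box contains ≥ r objects we need more than (r − 1) · k objects total. Threshold: n = (r − 1) · k + 1. With r = 10 and k = 165: n = 9 · 165 + 1 = 1485 + 1 = 1486. For n = 1485 = 9 · 165, we can put exactly 9 objects in every box, avoiding 10 in any single one — so 1486 is tight.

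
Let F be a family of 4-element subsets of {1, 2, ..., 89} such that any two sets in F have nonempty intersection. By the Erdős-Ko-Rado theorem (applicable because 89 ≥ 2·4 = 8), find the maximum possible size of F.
max |F| = C(88, 3) = 109736

The Erdős-Ko-Rado theorem states: for n ≥ 2k, an intersecting family of k-subsets of an n-element set has size at most C(n − 1, k − 1), with equality for 'star' families {A ⊆ [n] : |A| = k, i ∈ A} (fix an element i). For n = 89, k = 4: C(88, 3) = 109736.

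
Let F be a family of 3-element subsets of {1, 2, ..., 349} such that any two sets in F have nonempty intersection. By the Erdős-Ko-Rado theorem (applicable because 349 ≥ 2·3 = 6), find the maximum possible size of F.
max |F| = C(348, 2) = 60378

The Erdős-Ko-Rado theorem states: for n ≥ 2k, an intersecting family of k-subsets of an n-element set has size at most C(n − 1, k − 1), with equality for 'star' families {A ⊆ [n] : |A| = k, i ∈ A} (fix an element i). For n = 349, k = 3: C(348, 2) = 60378.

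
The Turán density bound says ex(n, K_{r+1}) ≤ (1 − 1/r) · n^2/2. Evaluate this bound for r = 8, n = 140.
Turán density bound = (7/8) · 140^2/2 = 8575

Turán's theorem: ex(n, K_{r+1}) is achieved by the complete r-partite Turán graph T(n, r) with parts as balanced as possible, and is at most (1 − 1/r) · n^2/2. For r = 8, n = 140: the density bound is (7/8) · 19600/2 = 8575. The integer-valued extremum is e(T(140, 8)) = 8574, which is strictly less than the density bound 8575 since 8 ∤ 140 (the parts of T(140, 8) cannot all be equal).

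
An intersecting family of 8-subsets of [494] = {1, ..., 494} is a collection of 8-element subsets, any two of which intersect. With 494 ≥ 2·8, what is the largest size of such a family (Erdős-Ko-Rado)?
max |F| = C(493, 7) = 1345602235894084

Erdős-Ko-Rado (1961): when n ≥ 2k, max |F| = C(n−1, k−1). The bound is attained by the star {A : i ∈ A} for any fixed i ∈ [n]. Here C(494−1, 8−1) = C(493, 7) = 1345602235894084.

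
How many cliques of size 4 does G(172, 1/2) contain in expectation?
E[# K_4] = C(172, 4) · (1/2)^C(4, 2) = 35208615 / 2^6 = 550134.609375

For each 4-subset S of vertices (there are C(172, 4) = 35208615 such S), let X_S = 1 if S induces a K_4 (all C(4, 2) = 6 edges present). Then P(X_S = 1) = (1/2)^6 = 1/64. By linearity of expectation, E[# K_4] = C(172, 4) · (1/2)^6 = 35208615 / 64 = 550134.609375.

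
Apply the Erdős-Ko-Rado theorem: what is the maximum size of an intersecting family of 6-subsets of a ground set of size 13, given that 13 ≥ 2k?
max |F| = C(12, 5) = 792

The Erdős-Ko-Rado theorem states: for n ≥ 2k, an intersecting family of k-subsets of an n-element set has size at most C(n − 1, k − 1), with equality for 'star' families {A ⊆ [n] : |A| = k, i ∈ A} (fix an element i). For n = 13, k = 6: C(12, 5) = 792.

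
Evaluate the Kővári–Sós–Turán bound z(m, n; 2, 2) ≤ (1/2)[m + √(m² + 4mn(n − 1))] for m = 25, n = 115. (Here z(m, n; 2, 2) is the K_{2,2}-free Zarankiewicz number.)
z(25, 115; 2, 2) ≤ (1/2)[25 + √(25² + 4·25·115·114)] = (1/2)[25 + √1311625] = 585.131

Kővári–Sós–Turán: let r_1, ..., r_25 be the row sums and z = Σ r_i the total number of 1s. Each pair of columns can share at most one row with both entries 1 (else a 2×2 all-ones block appears), so Σ_i C(r_i, 2) ≤ C(115, 2) = 6555. By convexity Σ_i C(r_i, 2) ≥ 25·C(z/25, 2) = z(z − 25)/(2·25), giving z² − 25z − 25·115·114 ≤ 0 and hence z ≤ (1/2)[25 + √(625 + 4·327750)] = (1/2)[25 + √1311625] ≈ (1/2)(25 + 1145.262) = 585.131.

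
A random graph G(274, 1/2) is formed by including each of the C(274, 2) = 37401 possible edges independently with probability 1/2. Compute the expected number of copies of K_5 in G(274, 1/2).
E[# K_5] = C(274, 5) · (1/2)^C(5, 2) = 12406061304 / 2^10 = 1550757663/128 = 12115294.2421875

For each 5-subset S of vertices (there are C(274, 5) = 12406061304 such S), let X_S = 1 if S induces a K_5 (all C(5, 2) = 10 edges present). Then P(X_S = 1) = (1/2)^10 = 1/1024. By linearity of expectation, E[# K_5] = C(274, 5) · (1/2)^10 = 12406061304 / 1024 = 1550757663/128 = 12115294.2421875.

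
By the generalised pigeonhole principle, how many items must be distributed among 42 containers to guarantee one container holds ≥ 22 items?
n = (22 − 1)·42 + 1 = 883

By the generalised pigeonhole principle, to guarantee some box contains ≥ r objects we need more than (r − 1) · k objects total. Threshold: n = (r − 1) · k + 1. With r = 22 and k = 42: n = 21 · 42 + 1 = 882 + 1 = 883. For n = 882 = 21 · 42, we can put exactly 21 objects in every box, avoiding 22 in any single one — so 883 is tight.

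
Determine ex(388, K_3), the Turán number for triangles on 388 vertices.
ex(388, K_3) = ⌊388^2/4⌋ = 37636

Mantel (1907): a triangle-free graph on n vertices has at most ⌊n^2/4⌋ edges, with equality for the complete bipartite graph K_{⌊n/2⌋, ⌈n/2⌉}. For n = 388: ⌊388^2/4⌋ = ⌊150544/4⌋ = 37636. The extremal graph is K_{194, 194}, which has 194·194 = 37636 edges.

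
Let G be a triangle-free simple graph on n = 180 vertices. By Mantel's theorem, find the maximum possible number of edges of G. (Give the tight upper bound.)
ex(180, K_3) = ⌊180^2/4⌋ = 8100

Mantel (1907): a triangle-free graph on n vertices has at most ⌊n^2/4⌋ edges, with equality for the complete bipartite graph K_{⌊n/2⌋, ⌈n/2⌉}. For n = 180: ⌊180^2/4⌋ = ⌊32400/4⌋ = 8100. The extremal graph is K_{90, 90}, which has 90·90 = 8100 edges.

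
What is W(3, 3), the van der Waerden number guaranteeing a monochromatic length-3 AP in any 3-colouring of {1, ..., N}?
W(3, 3) = 27

W(3, 3) = 27. The lower bound W(3, 3) > 26 comes from an explicit good 3-colouring of [1, 26]; the upper bound W(3, 3) ≤ 27 was verified by exhaustive search over 3-colourings of [1, 27].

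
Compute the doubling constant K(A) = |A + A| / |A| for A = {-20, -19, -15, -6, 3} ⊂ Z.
K = |A + A| / |A| = 14/5

Enumerate A + A = {a + b : a, b ∈ A}. With |A| = 5, there are |A|^2 = 25 ordered sum pairs; collecting distinct values, A + A = {-40, -39, -38, -35, -34, -30, -26, -25, -21, -17, -16, -12, -3, 6}, so |A + A| = 14. Thus K = 14/5. For comparison, the minimum possible |A + A| over all 5-element sets is 2·5 − 1 = 9 (so min K = 9/5), attained only by arithmetic progressions.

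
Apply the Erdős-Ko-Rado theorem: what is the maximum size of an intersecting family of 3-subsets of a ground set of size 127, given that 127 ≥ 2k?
max |F| = C(126, 2) = 7875

The Erdős-Ko-Rado theorem states: for n ≥ 2k, an intersecting family of k-subsets of an n-element set has size at most C(n − 1, k − 1), with equality for 'star' families {A ⊆ [n] : |A| = k, i ∈ A} (fix an element i). For n = 127, k = 3: C(126, 2) = 7875.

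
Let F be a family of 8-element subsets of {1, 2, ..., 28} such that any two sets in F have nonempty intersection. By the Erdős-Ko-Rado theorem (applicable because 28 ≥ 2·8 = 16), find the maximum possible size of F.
max |F| = C(27, 7) = 888030

The Erdős-Ko-Rado theorem states: for n ≥ 2k, an intersecting family of k-subsets of an n-element set has size at most C(n − 1, k − 1), with equality for 'star' families {A ⊆ [n] : |A| = k, i ∈ A} (fix an element i). For n = 28, k = 8: C(27, 7) = 888030.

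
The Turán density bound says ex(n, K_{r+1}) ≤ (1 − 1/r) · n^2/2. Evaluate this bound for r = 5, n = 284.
Turán density bound = (4/5) · 284^2/2 = 161312/5 ≈ 32262.4

Turán's theorem: ex(n, K_{r+1}) is achieved by the complete r-partite Turán graph T(n, r) with parts as balanced as possible, and is at most (1 − 1/r) · n^2/2. For r = 5, n = 284: the density bound is (4/5) · 80656/2 = 161312/5 ≈ 32262.4. The integer-valued extremum is e(T(284, 5)) = 32262, which is strictly less than the density bound 161312/5 since 5 ∤ 284 (the parts of T(284, 5) cannot all be equal).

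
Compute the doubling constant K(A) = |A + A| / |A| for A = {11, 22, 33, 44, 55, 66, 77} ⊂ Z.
K = |A + A| / |A| = 13/7

Enumerate A + A = {a + b : a, b ∈ A}. With |A| = 7, there are |A|^2 = 49 ordered sum pairs; collecting distinct values, A + A = {22, 33, 44, 55, 66, 77, 88, 99, 110, 121, 132, 143, 154}, so |A + A| = 13. Thus K = 13/7. Here |A + A| = 2|A| − 1 = 13, the minimum possible — so K = 13/7 is minimal, which holds iff A is an arithmetic progression.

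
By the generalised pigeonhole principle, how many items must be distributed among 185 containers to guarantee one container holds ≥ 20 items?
n = (20 − 1)·185 + 1 = 3516

By the generalised pigeonhole principle, to guarantee some box contains ≥ r objects we need more than (r − 1) · k objects total. Threshold: n = (r − 1) · k + 1. With r = 20 and k = 185: n = 19 · 185 + 1 = 3515 + 1 = 3516. For n = 3515 = 19 · 185, we can put exactly 19 objects in every box, avoiding 20 in any single one — so 3516 is tight.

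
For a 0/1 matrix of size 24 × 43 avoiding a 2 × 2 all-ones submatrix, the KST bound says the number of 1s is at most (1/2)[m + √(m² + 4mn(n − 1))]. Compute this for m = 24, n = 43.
z(24, 43; 2, 2) ≤ (1/2)[24 + √(24² + 4·24·43·42)] = (1/2)[24 + √173952] = 220.5378

Kővári–Sós–Turán: let r_1, ..., r_24 be the row sums and z = Σ r_i the total number of 1s. Each pair of columns can share at most one row with both entries 1 (else a 2×2 all-ones block appears), so Σ_i C(r_i, 2) ≤ C(43, 2) = 903. By convexity Σ_i C(r_i, 2) ≥ 24·C(z/24, 2) = z(z − 24)/(2·24), giving z² − 24z − 24·43·42 ≤ 0 and hence z ≤ (1/2)[24 + √(576 + 4·43344)] = (1/2)[24 + √173952] ≈ (1/2)(24 + 417.0755) = 220.5378.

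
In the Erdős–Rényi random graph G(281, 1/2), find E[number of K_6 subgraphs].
E[# K_6] = C(281, 6) · (1/2)^C(6, 2) = 647992090956 / 2^15 = 161998022739/8192 ≈ 19775149.260132

For each 6-subset S of vertices (there are C(281, 6) = 647992090956 such S), let X_S = 1 if S induces a K_6 (all C(6, 2) = 15 edges present). Then P(X_S = 1) = (1/2)^15 = 1/32768. By linearity of expectation, E[# K_6] = C(281, 6) · (1/2)^15 = 647992090956 / 32768 = 161998022739/8192 ≈ 19775149.260132.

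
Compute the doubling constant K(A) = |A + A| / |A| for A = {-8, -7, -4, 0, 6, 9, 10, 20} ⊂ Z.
K = |A + A| / |A| = 29/8

Enumerate A + A = {a + b : a, b ∈ A}. With |A| = 8, there are |A|^2 = 64 ordered sum pairs; collecting distinct values, A + A = {-16, -15, -14, -12, -11, -8, -7, -4, -2, -1, 0, 1, 2, 3, 5, 6, 9, 10, 12, 13, 15, 16, 18, 19, 20, 26, 29, 30, 40}, so |A + A| = 29. Thus K = 29/8. For comparison, the minimum possible |A + A| over all 8-element sets is 2·8 − 1 = 15 (so min K = 15/8), attained only by arithmetic progressions.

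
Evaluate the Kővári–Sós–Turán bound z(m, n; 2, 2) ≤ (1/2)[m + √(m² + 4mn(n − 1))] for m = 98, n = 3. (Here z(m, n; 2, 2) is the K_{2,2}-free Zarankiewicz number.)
z(98, 3; 2, 2) ≤ (1/2)[98 + √(98² + 4·98·3·2)] = (1/2)[98 + √11956] = 103.6717

Kővári–Sós–Turán: let r_1, ..., r_98 be the row sums and z = Σ r_i the total number of 1s. Each pair of columns can share at most one row with both entries 1 (else a 2×2 all-ones block appears), so Σ_i C(r_i, 2) ≤ C(3, 2) = 3. By convexity Σ_i C(r_i, 2) ≥ 98·C(z/98, 2) = z(z − 98)/(2·98), giving z² − 98z − 98·3·2 ≤ 0 and hence z ≤ (1/2)[98 + √(9604 + 4·588)] = (1/2)[98 + √11956] ≈ (1/2)(98 + 109.3435) = 103.6717.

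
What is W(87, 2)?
W(87, 2) = 87 + 1 = 88

A 2-term AP is any pair of integers, so a monochromatic 2-AP exists iff some colour is used at least twice. With 87 colours, the colouring i ↦ i on {1, ..., 87} uses each colour once, avoiding any monochromatic pair, so W(87, 2) > 87. For {1, ..., 88}, pigeonhole forces two integers of the same colour, which form a monochromatic 2-AP. Hence W(87, 2) = 88.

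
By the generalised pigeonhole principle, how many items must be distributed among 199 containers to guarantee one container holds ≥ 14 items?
n = (14 − 1)·199 + 1 = 2588

By the generalised pigeonhole principle, to guarantee some box contains ≥ r objects we need more than (r − 1) · k objects total. Threshold: n = (r − 1) · k + 1. With r = 14 and k = 199: n = 13 · 199 + 1 = 2587 + 1 = 2588. For n = 2587 = 13 · 199, we can put exactly 13 objects in every box, avoiding 14 in any single one — so 2588 is tight.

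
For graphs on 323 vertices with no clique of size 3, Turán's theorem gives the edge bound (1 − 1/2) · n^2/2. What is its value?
Turán density bound = (1/2) · 323^2/2 = 104329/4 ≈ 26082.25

Turán's theorem: ex(n, K_{r+1}) is achieved by the complete r-partite Turán graph T(n, r) with parts as balanced as possible, and is at most (1 − 1/r) · n^2/2. For r = 2, n = 323: the density bound is (1/2) · 104329/2 = 104329/4 ≈ 26082.25. The integer-valued extremum is e(T(323, 2)) = 26082, which is strictly less than the density bound 104329/4 since 2 ∤ 323 (the parts of T(323, 2) cannot all be equal).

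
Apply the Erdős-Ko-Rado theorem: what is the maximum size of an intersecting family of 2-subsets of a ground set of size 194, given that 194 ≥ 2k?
max |F| = C(193, 1) = 193

Erdős-Ko-Rado (1961): when n ≥ 2k, max |F| = C(n−1, k−1). The bound is attained by the star {A : i ∈ A} for any fixed i ∈ [n]. Here C(194−1, 2−1) = C(193, 1) = 193.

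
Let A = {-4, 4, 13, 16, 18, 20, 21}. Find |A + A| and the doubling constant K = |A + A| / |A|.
K = |A + A| / |A| = 25/7

Enumerate A + A = {a + b : a, b ∈ A}. With |A| = 7, there are |A|^2 = 49 ordered sum pairs; collecting distinct values, A + A = {-8, 0, 8, 9, 12, 14, 16, 17, 20, 22, 24, 25, 26, 29, 31, 32, 33, 34, 36, 37, 38, 39, 40, 41, 42}, so |A + A| = 25. Thus K = 25/7. For comparison, the minimum possible |A + A| over all 7-element sets is 2·7 − 1 = 13 (so min K = 13/7), attained only by arithmetic progressions.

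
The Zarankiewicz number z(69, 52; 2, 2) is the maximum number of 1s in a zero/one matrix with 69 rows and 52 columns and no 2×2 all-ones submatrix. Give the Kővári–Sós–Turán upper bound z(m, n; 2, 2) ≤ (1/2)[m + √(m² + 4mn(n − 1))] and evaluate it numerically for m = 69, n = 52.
z(69, 52; 2, 2) ≤ (1/2)[69 + √(69² + 4·69·52·51)] = (1/2)[69 + √736713] = 463.6599

Kővári–Sós–Turán: let r_1, ..., r_69 be the row sums and z = Σ r_i the total number of 1s. Each pair of columns can share at most one row with both entries 1 (else a 2×2 all-ones block appears), so Σ_i C(r_i, 2) ≤ C(52, 2) = 1326. By convexity Σ_i C(r_i, 2) ≥ 69·C(z/69, 2) = z(z − 69)/(2·69), giving z² − 69z − 69·52·51 ≤ 0 and hence z ≤ (1/2)[69 + √(4761 + 4·182988)] = (1/2)[69 + √736713] ≈ (1/2)(69 + 858.3199) = 463.6599.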